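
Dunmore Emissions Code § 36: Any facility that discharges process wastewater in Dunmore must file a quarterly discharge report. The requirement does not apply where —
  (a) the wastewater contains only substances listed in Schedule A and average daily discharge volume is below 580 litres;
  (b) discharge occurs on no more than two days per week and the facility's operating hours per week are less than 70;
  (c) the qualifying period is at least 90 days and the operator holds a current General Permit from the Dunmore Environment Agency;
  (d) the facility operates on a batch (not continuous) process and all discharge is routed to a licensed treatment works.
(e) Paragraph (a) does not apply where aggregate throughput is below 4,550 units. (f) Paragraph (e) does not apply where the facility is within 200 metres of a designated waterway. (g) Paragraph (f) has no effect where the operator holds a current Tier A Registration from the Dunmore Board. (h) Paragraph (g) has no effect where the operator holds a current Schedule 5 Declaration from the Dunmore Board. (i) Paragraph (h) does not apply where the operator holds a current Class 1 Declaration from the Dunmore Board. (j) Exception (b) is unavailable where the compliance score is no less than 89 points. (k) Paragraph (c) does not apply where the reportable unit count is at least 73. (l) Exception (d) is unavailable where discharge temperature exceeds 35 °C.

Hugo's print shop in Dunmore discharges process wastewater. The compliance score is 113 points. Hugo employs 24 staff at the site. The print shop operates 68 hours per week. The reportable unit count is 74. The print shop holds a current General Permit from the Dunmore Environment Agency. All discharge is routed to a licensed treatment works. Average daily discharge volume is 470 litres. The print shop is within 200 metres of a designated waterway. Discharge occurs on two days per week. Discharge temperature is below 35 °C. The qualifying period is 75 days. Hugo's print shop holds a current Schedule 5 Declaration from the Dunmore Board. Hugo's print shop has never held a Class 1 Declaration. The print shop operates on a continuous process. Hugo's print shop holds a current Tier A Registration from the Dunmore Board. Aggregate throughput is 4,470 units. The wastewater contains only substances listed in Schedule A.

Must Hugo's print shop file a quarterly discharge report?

Exception (a): the wastewater is Schedule-A-only; average daily discharge volume is 470 litres, below the 580 litres limit — every condition holds. Under paragraphs (e)–(i): (e) is engaged (aggregate throughput is 4,470 units, below the 4,550 units limit), but is overridden by (f): (f) operates against (e): the print shop is within 200 m of a designated waterway. (g) would limit (f) — a current Tier A Registration is held — but (h) sets (g) aside: (h) operates against (g): a current Schedule 5 Declaration is held. (i) is not triggered (there is no Class 1 Declaration in force), so (h) stands. So (a) applies.
Exception (b)'s conditions are all satisfied: discharge occurs on no more than two days per week; the facility's operating hours per week are 68, less than the 70 limit. But applying paragraph (j): (j) operates against (b): the compliance score is 113 points, meeting the 89 points threshold. So (b) is unavailable.
Exception (c) requires that the qualifying period is at least 90 days; but the qualifying period is 75 days, short of 90 days, so (c) is unavailable.
Exception (d) fails — the facility operates on a continuous process.

No — exception (a) applies; Hugo's print shop is not required to file a quarterly discharge report.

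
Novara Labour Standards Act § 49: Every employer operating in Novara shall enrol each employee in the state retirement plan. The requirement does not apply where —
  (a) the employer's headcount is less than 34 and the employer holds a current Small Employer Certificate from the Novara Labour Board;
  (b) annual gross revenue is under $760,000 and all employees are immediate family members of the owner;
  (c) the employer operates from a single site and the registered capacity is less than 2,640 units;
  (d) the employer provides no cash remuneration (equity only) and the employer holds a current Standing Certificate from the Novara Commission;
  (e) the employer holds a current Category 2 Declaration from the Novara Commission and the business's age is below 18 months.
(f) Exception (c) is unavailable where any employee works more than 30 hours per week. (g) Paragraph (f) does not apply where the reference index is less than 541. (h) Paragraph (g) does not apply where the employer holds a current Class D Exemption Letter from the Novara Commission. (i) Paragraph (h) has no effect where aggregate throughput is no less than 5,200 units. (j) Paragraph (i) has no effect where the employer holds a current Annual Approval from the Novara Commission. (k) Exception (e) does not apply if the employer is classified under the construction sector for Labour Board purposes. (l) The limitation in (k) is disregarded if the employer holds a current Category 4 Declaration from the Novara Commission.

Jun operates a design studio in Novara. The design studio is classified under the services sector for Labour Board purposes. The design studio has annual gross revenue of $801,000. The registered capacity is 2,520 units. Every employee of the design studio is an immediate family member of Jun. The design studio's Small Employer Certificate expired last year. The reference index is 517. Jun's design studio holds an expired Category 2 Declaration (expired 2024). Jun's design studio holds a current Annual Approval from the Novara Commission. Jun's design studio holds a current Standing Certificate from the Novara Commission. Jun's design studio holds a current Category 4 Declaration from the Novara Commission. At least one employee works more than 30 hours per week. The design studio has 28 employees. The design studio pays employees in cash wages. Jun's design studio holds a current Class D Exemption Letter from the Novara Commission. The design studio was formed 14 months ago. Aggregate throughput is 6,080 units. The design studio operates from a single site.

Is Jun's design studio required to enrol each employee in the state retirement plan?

Yes — Jun's design studio must enrol each employee in the state retirement plan.

Exception (a) requires that the employer holds a current Small Employer Certificate from the Novara Labour Board; but the Small Employer Certificate has expired, so (a) is unavailable.
Exception (b) does not apply: annual gross revenue is $801,000, not under $760,000.
Exception (c)'s conditions are all satisfied: the employer operates from a single site; the registered capacity is 2,520 units, less than the 2,640 units limit. But applying paragraphs (f)–(j): (f) is triggered — at least one employee exceeds 30 hours/week. (g) operates (the reference index is 517, less than the 541 limit), but is overridden by (h): (h) is engaged — a current Class D Exemption Letter is held. (i) applies (aggregate throughput is 6,080 units, meeting the 5,200 units threshold), but is overridden by (j): (j) is engaged — a current Annual Approval is held. (c) is therefore removed.
Exception (d) does not apply: employees are paid cash wages.
Exception (e) does not apply: the Category 2 Declaration is not current.
No exception displaces § 49.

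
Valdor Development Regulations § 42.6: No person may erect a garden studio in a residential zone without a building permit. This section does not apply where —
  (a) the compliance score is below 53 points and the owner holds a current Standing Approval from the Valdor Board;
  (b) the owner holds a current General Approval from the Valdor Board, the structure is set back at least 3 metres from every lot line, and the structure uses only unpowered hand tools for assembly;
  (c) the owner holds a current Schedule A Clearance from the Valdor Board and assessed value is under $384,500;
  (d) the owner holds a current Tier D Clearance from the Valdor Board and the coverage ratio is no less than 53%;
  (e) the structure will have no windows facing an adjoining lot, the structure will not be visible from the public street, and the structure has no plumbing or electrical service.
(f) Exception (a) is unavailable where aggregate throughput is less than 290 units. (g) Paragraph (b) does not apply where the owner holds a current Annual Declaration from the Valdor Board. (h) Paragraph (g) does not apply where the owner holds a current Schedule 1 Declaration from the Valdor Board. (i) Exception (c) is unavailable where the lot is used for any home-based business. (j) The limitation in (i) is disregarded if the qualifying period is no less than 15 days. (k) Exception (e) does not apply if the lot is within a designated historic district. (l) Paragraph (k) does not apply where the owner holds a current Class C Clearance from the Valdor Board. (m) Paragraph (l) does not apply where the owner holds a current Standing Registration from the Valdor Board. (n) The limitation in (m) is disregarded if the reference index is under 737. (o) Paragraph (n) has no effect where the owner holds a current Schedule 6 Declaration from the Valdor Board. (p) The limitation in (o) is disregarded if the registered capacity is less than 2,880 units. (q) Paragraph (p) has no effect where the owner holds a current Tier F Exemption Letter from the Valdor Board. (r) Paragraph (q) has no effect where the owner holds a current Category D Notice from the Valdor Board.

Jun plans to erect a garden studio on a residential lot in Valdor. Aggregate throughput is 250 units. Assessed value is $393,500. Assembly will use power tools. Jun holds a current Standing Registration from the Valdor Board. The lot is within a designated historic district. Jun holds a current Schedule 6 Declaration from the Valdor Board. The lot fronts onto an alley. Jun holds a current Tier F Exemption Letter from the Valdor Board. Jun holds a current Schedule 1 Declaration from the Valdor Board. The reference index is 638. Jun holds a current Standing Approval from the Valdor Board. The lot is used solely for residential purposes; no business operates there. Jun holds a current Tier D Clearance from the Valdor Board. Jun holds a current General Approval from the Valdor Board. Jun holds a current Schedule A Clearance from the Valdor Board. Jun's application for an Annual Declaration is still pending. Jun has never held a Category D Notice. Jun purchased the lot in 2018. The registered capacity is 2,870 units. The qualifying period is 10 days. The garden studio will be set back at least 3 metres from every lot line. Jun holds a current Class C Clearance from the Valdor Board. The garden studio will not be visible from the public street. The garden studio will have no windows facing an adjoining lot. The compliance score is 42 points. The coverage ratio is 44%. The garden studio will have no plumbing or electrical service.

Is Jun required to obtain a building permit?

Yes — Jun must obtain a building permit.

Exception (a) is satisfied on its face — the compliance score is 42 points, below the 53 points limit; a current Standing Approval is held. Turning to paragraph (f): (f) operates against (a): aggregate throughput is 250 units, less than the 290 units limit. Exception (a) does not apply.
Exception (b) does not apply: assembly uses power tools.
Exception (c) fails — assessed value is $393,500, not under $384,500.
Exception (d) requires that the coverage ratio is no less than 53%; but the coverage ratio is 44%, short of 53%, so (d) is unavailable.
Exception (e): no windows face an adjoining lot; the structure will not be visible from the street; there is no plumbing or electrical service — every condition holds. However, paragraphs (k)–(r) must be considered: (k) operates against (e): the lot is in a historic district. (l) would limit (k) — a current Class C Clearance is held — but (m) sets (l) aside: (m) is triggered — a current Standing Registration is held. (n) is triggered (the reference index is 638, under the 737 limit), but is set aside by (o): (o) is triggered — a current Schedule 6 Declaration is held. (p) would limit (o) — the registered capacity is 2,870 units, less than the 2,880 units limit — but (q) sets (p) aside: (q) operates — a current Tier F Exemption Letter is held. (r), which would lift (q), does not operate here — no current Category D Notice is held. Exception (e) does not apply.
No exception displaces § 42.6.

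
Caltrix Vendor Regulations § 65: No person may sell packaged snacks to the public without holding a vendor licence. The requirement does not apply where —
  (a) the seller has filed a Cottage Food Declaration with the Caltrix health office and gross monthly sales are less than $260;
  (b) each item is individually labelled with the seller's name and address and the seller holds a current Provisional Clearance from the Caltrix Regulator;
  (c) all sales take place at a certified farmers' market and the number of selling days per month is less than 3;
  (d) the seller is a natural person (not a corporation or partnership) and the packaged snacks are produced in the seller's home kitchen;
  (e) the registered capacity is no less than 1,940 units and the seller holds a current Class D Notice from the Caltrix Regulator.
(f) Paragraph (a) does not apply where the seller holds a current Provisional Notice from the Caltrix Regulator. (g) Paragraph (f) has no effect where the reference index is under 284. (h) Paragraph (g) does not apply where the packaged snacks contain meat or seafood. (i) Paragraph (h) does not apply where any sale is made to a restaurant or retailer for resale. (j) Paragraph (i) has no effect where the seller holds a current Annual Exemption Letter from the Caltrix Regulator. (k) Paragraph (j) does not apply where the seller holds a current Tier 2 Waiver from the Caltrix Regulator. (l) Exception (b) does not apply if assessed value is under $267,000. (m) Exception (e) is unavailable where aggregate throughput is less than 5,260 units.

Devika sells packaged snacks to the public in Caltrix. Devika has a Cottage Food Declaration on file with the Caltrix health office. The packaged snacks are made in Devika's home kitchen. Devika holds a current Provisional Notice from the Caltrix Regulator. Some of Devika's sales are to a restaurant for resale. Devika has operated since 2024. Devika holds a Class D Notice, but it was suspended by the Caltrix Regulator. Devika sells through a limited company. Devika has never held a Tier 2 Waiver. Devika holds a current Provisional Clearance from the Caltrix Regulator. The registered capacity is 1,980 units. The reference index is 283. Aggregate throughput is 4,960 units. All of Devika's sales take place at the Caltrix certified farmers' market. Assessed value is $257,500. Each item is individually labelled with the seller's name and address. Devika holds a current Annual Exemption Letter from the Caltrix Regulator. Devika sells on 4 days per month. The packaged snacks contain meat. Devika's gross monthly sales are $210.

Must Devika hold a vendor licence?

Exception (a): a Cottage Food Declaration is on file; gross monthly sales are $210, less than the $260 limit — every condition holds. However, paragraphs (f)–(k) must be considered: (f) operates against (a): a current Provisional Notice is held. (g) would limit (f) — the reference index is 283, under the 284 limit — but (h) sets (g) aside: (h) applies — the packaged snacks contain meat. (i) is engaged (some sales are to a restaurant for resale), but is itself disapplied by (j): (j) operates against (i): a current Annual Exemption Letter is held. (k), which would lift (j), does not operate here — no current Tier 2 Waiver is held. (a) is therefore removed.
Exception (b) is satisfied on its face — items are individually labelled; a current Provisional Clearance is held. But: (l) operates against (b): assessed value is $257,500, under the $267,000 limit. (b) is therefore removed.
Exception (c) requires that the number of selling days per month is less than 3; but the number of selling days per month is 4, not less than 3, so (c) is unavailable.
Exception (d) requires that the seller is a natural person (not a corporation or partnership); but the seller operates through a limited company, so (d) is unavailable.
Exception (e) fails — the Class D Notice is not current.
No exception is made out. Devika falls within the general rule.

Yes — Devika must hold a vendor licence.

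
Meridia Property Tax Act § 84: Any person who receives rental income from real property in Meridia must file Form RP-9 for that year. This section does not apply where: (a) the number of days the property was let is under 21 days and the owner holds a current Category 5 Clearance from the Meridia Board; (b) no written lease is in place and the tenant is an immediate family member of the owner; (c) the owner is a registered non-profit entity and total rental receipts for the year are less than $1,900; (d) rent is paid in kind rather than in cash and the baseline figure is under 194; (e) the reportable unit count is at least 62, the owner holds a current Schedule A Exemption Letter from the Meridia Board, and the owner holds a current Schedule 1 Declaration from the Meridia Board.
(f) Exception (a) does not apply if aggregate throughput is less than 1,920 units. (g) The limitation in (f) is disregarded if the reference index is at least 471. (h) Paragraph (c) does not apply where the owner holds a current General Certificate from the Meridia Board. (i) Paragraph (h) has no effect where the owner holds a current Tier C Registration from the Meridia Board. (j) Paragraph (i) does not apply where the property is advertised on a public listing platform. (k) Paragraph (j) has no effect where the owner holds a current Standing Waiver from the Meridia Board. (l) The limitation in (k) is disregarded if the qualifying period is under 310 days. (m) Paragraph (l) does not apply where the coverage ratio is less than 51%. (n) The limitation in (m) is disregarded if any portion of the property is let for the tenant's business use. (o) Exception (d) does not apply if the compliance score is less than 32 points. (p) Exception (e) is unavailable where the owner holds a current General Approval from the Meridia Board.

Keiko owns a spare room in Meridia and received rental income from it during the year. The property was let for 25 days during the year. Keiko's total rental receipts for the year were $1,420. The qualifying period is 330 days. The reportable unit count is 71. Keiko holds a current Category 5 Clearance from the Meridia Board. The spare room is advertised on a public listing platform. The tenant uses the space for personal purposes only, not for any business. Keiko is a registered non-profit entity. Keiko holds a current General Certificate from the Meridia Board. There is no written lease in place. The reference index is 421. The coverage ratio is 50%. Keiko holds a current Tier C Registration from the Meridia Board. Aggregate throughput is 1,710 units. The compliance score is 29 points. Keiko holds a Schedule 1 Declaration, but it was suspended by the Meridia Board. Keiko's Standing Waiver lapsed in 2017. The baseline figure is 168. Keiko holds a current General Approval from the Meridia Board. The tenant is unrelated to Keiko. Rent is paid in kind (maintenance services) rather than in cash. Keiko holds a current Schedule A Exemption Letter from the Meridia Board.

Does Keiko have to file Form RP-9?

Yes — Keiko must file Form RP-9.

Exception (a) does not apply: the number of days the property was let is 25 days, not under 21 days.
Exception (b) fails — the tenant is unrelated to the owner.
Exception (c) is satisfied on its face — Keiko is a registered non-profit; total rental receipts for the year are $1,420, less than the $1,900 limit. But: (h) operates against (c): a current General Certificate is held. (i) is engaged (a current Tier C Registration is held), but is overridden by (j): (j) operates against (i): the property is publicly advertised. (k) is not engaged (there is no Standing Waiver in force), so (j) stands. Exception (c) does not apply.
Exception (d): rent is paid in kind; the baseline figure is 168, under the 194 limit — every condition holds. But applying paragraph (o): (o) is engaged — the compliance score is 29 points, less than the 32 points limit. Exception (d) does not apply.
Exception (e) fails — the Schedule 1 Declaration is not current.
No exception applies. The general rule governs.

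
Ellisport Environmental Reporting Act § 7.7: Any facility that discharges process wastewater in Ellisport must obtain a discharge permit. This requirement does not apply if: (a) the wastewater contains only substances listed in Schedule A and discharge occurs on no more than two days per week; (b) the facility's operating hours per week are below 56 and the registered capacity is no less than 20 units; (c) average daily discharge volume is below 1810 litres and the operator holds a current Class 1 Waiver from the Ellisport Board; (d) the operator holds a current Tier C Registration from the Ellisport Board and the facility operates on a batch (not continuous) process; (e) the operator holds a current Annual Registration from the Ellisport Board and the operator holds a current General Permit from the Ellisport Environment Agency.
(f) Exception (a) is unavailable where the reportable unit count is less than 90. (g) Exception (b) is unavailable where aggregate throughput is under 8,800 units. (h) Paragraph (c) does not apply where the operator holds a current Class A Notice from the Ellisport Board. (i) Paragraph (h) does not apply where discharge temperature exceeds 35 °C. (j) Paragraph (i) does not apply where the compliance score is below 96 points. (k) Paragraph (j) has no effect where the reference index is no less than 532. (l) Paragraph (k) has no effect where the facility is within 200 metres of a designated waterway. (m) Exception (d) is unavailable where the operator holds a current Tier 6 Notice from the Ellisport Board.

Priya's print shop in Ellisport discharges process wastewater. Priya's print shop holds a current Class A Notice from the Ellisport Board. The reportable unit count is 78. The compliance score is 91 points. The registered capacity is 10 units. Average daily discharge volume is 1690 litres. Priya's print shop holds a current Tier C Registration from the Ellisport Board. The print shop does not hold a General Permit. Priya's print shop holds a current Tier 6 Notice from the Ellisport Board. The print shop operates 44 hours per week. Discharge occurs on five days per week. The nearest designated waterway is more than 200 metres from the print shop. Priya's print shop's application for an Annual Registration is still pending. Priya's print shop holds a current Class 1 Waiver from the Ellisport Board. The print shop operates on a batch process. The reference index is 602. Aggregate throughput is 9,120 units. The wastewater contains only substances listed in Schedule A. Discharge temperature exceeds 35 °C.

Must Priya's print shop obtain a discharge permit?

Exception (a) fails — discharge occurs on five days per week.
Exception (b) does not apply: the registered capacity is 10 units, short of 20 units.
Exception (c)'s conditions are all satisfied: average daily discharge volume is 1690 litres, below the 1810 litres limit; a current Class 1 Waiver is held. Applying paragraphs (h)–(l): (h) is engaged (a current Class A Notice is held), but yields to (i): (i) is triggered — discharge temperature exceeds 35 °C. (j) would limit (i) — the compliance score is 91 points, below the 96 points limit — but (k) sets (j) aside: (k) operates against (j): the reference index is 602, meeting the 532 threshold. (l) is inapplicable (the print shop is more than 200 m from any designated waterway), so (k) stands. Exception (c) stands.
Exception (d) is satisfied on its face — a current Tier C Registration is held; the facility operates on a batch process. Turning to paragraph (m): (m) operates against (d): a current Tier 6 Notice is held. (d) is therefore removed.
Exception (e) fails — the Annual Registration is not current.

No — exception (c) applies; Priya's print shop is not required to obtain a discharge permit.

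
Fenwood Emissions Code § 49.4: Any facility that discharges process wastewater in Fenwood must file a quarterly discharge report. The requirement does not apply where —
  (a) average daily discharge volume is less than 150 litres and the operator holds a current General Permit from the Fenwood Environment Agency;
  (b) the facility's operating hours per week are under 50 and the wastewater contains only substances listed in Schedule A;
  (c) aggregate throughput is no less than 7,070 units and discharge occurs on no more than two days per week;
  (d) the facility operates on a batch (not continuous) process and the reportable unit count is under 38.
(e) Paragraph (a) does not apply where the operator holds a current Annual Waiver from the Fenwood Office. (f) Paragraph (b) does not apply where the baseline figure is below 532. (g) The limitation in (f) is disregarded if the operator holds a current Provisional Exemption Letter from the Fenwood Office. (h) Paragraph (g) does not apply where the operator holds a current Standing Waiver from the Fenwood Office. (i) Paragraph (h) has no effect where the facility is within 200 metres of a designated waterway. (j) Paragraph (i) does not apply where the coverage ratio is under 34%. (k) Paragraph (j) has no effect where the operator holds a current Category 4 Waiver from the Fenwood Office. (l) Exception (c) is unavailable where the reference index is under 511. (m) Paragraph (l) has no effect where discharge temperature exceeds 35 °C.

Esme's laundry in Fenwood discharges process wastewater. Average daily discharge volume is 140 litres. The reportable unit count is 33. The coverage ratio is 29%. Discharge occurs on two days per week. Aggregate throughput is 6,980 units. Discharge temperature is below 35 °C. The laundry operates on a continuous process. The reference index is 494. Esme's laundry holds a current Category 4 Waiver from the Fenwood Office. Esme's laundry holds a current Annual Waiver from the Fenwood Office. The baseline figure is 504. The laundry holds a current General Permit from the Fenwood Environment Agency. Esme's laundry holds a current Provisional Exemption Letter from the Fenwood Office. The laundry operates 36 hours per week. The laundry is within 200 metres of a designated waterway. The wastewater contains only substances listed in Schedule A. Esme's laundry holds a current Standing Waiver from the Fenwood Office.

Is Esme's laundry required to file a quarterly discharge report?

No — exception (b) applies; Esme's laundry is not required to file a quarterly discharge report.

All of (a)'s requirements are met (average daily discharge volume is 140 litres, less than the 150 litres limit; a current General Permit is held). Turning to paragraph (e): (e) operates against (a): a current Annual Waiver is held. Exception (a) does not apply.
Exception (b) is satisfied on its face — the facility's operating hours per week are 36, under the 50 limit; the wastewater is Schedule-A-only. Under paragraphs (f)–(k): (f) would limit (b) — the baseline figure is 504, below the 532 limit — but (g) sets (f) aside: (g) operates — a current Provisional Exemption Letter is held. (h) applies (a current Standing Waiver is held), but is itself disapplied by (i): (i) applies — the laundry is within 200 m of a designated waterway. (j) would limit (i) — the coverage ratio is 29%, under the 34% limit — but (k) sets (j) aside: (k) is triggered — a current Category 4 Waiver is held. (b) remains available.
Exception (c) fails — aggregate throughput is 6,980 units, short of 7,070 units.
Exception (d) requires that the facility operates on a batch (not continuous) process; but the facility operates on a continuous process, so (d) is unavailable.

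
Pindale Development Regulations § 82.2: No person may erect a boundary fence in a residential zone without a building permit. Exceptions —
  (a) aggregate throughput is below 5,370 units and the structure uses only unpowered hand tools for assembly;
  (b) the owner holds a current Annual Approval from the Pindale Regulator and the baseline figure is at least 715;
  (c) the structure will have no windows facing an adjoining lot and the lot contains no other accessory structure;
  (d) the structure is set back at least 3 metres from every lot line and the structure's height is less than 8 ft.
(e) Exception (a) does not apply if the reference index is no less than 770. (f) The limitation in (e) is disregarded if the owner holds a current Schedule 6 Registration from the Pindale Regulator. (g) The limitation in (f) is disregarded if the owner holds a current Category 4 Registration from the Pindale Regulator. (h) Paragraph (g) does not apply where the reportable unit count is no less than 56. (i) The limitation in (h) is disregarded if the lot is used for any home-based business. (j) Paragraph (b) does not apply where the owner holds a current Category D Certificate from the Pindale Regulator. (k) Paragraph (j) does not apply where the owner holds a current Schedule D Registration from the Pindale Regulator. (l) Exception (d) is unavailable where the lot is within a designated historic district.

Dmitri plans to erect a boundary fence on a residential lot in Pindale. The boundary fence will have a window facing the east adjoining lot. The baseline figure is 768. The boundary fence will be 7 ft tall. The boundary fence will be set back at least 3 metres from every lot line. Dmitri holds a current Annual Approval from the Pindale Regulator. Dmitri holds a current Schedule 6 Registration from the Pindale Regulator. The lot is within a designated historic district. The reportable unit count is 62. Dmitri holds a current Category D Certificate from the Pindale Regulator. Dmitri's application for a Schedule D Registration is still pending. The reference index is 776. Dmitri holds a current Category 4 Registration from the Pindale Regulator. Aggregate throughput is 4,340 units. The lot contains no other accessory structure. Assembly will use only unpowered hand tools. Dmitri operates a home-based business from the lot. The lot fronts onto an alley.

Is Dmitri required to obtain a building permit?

Yes — Dmitri must obtain a building permit.

Exception (a)'s conditions are all satisfied: aggregate throughput is 4,340 units, below the 5,370 units limit; assembly uses only hand tools. But applying paragraphs (e)–(i): (e) operates against (a): the reference index is 776, meeting the 770 threshold. (f) would limit (e) — a current Schedule 6 Registration is held — but (g) sets (f) aside: (g) is engaged — a current Category 4 Registration is held. (h) is triggered (the reportable unit count is 62, meeting the 56 threshold), but is overridden by (i): (i) operates against (h): a home-based business operates on the lot. Exception (a) does not apply.
Exception (b)'s conditions are all satisfied: a current Annual Approval is held; the baseline figure is 768, meeting the 715 threshold. Turning to paragraphs (j)–(k): (j) operates — a current Category D Certificate is held. (k) is inapplicable (there is no Schedule D Registration in force), so (j) stands. Exception (b) does not apply.
Exception (c) requires that the structure will have no windows facing an adjoining lot; but a window faces an adjoining lot, so (c) is unavailable.
All of (d)'s requirements are met (the setback is at least 3 m on every side; the structure's height is 7 ft, less than the 8 ft limit). But: (l) applies — the lot is in a historic district. (d) is therefore removed.
No exception displaces § 82.2.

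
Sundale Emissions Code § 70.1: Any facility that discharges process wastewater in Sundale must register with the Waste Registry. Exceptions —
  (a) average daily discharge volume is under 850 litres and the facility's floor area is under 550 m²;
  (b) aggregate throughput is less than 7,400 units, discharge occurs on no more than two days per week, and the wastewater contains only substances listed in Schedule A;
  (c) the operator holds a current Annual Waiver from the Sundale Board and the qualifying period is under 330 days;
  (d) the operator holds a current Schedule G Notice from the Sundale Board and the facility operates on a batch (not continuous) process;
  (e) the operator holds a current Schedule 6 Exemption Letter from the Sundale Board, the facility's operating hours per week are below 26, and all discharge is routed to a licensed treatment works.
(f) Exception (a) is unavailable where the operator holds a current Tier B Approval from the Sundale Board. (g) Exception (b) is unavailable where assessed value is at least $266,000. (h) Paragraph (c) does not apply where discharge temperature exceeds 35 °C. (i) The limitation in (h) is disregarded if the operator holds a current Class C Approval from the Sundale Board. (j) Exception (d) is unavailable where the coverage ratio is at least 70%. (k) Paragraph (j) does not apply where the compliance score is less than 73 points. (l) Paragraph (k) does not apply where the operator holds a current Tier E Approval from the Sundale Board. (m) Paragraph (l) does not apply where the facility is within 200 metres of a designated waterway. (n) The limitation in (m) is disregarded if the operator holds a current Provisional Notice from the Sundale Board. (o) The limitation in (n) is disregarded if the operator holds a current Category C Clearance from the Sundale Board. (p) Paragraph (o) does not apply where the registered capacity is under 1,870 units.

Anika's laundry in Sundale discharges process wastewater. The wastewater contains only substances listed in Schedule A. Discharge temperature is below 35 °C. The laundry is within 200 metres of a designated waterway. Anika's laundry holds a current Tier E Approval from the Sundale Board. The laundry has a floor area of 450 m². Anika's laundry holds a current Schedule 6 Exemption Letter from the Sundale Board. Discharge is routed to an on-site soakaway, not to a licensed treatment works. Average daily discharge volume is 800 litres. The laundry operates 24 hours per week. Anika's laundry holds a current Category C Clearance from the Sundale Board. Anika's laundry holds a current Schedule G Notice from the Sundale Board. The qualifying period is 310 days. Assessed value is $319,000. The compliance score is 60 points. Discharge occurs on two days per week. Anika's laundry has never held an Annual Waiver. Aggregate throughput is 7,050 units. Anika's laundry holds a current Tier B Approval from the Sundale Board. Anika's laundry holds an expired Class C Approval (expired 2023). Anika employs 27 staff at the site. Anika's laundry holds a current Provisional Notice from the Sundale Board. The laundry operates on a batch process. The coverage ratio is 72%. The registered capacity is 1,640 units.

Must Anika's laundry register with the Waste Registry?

Exception (a): average daily discharge volume is 800 litres, under the 850 litres limit; the facility's floor area is 450 m², under the 550 m² limit — every condition holds. Turning to paragraph (f): (f) is triggered — a current Tier B Approval is held. Exception (a) does not apply.
Exception (b): aggregate throughput is 7,050 units, less than the 7,400 units limit; discharge occurs on no more than two days per week; the wastewater is Schedule-A-only — every condition holds. However, paragraph (g) must be considered: (g) operates against (b): assessed value is $319,000, meeting the $266,000 threshold. (b) is therefore removed.
Exception (c) does not apply: the Annual Waiver is not current.
Exception (d) is satisfied on its face — a current Schedule G Notice is held; the facility operates on a batch process. But: (j) operates against (d): the coverage ratio is 72%, meeting the 70% threshold. (k) would limit (j) — the compliance score is 60 points, less than the 73 points limit — but (l) sets (k) aside: (l) operates — a current Tier E Approval is held. (m) would limit (l) — the laundry is within 200 m of a designated waterway — but (n) sets (m) aside: (n) is triggered — a current Provisional Notice is held. (o) is triggered (a current Category C Clearance is held), but is itself disapplied by (p): (p) operates against (o): the registered capacity is 1,640 units, under the 1,870 units limit. (d) is therefore removed.
Exception (e) requires that all discharge is routed to a licensed treatment works; but discharge is not routed to a licensed treatment works, so (e) is unavailable.
None of the exceptions is available; § 70.1 applies in full.

Yes — Anika's laundry must register with the Waste Registry.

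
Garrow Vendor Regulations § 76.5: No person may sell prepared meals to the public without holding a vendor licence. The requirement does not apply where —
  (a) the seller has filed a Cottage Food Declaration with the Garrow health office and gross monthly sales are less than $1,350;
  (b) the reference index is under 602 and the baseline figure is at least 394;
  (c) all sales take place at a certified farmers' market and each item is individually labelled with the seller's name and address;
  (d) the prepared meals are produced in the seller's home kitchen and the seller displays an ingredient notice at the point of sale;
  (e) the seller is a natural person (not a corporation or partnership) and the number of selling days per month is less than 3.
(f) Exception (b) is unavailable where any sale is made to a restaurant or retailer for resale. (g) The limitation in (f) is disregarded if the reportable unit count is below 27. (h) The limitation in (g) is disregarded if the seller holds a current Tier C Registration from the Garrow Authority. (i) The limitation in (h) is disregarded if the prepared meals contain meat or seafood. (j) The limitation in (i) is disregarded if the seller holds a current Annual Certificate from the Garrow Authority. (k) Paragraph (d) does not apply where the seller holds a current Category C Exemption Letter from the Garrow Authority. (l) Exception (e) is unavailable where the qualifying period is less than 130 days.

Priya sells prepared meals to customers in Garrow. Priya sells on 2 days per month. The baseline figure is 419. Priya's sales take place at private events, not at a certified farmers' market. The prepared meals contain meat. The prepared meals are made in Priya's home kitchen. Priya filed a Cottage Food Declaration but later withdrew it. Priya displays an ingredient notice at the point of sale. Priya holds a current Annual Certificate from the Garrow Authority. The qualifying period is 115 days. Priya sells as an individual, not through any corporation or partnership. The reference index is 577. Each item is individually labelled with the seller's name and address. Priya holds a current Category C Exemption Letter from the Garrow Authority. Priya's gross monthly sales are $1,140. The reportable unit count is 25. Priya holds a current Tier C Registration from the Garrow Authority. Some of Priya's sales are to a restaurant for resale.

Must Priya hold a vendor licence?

Yes — Priya must hold a vendor licence.

Exception (a) fails — the Cottage Food Declaration was withdrawn.
Exception (b): the reference index is 577, under the 602 limit; the baseline figure is 419, meeting the 394 threshold — every condition holds. Turning to paragraphs (f)–(j): (f) applies — some sales are to a restaurant for resale. (g) would limit (f) — the reportable unit count is 25, below the 27 limit — but (h) sets (g) aside: (h) operates against (g): a current Tier C Registration is held. (i) would limit (h) — the prepared meals contain meat — but (j) sets (i) aside: (j) operates against (i): a current Annual Certificate is held. So (b) is unavailable.
Exception (c) does not apply: sales are at private events, not a certified farmers' market.
All of (d)'s requirements are met (the prepared meals are home-kitchen produced; an ingredient notice is displayed). Turning to paragraph (k): (k) operates — a current Category C Exemption Letter is held. (d) is therefore removed.
Exception (e) is satisfied on its face — the seller is a natural person; the number of selling days per month is 2, less than the 3 limit. But applying paragraph (l): (l) operates against (e): the qualifying period is 115 days, less than the 130 days limit. (e) is therefore removed.
None of the exceptions is available; § 76.5 applies in full.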